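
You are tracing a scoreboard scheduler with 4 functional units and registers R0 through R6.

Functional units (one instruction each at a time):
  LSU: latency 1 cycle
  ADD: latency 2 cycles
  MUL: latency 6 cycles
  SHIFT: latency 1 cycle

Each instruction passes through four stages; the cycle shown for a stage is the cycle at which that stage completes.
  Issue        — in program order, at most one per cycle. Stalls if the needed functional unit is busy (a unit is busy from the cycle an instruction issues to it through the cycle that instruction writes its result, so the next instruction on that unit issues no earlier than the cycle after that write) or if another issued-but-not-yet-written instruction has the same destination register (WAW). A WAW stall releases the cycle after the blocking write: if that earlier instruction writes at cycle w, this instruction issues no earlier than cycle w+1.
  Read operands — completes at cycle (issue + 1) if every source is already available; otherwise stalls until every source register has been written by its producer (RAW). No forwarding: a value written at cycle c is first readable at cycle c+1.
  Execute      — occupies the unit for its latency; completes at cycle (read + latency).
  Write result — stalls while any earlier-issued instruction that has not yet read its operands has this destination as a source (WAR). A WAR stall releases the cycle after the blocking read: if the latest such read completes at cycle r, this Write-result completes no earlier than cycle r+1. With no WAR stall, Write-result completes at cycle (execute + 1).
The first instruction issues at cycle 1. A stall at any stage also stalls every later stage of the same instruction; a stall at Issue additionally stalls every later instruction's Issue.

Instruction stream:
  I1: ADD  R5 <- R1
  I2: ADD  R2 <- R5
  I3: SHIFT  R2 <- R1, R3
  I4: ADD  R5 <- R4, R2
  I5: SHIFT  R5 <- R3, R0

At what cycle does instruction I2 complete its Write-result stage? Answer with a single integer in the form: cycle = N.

cycle = 10

t=1  I1 dispatched to ADD
t=2  I1 operands ready
t=4  I1 complete
t=5  R5←I1
t=6  I2 dispatched to ADD
t=7  I2 operands ready
t=9  I2 complete
t=10  R2←I2
t=11  I3 dispatched to SHIFT
t=12  I3 operands ready · I4 dispatched to ADD
t=13  I3 complete
t=14  R2←I3
t=15  I4 operands ready
t=17  I4 complete
t=18  R5←I4
t=19  I5 dispatched to SHIFT
t=20  I5 operands ready
t=21  I5 complete
t=22  R5←I5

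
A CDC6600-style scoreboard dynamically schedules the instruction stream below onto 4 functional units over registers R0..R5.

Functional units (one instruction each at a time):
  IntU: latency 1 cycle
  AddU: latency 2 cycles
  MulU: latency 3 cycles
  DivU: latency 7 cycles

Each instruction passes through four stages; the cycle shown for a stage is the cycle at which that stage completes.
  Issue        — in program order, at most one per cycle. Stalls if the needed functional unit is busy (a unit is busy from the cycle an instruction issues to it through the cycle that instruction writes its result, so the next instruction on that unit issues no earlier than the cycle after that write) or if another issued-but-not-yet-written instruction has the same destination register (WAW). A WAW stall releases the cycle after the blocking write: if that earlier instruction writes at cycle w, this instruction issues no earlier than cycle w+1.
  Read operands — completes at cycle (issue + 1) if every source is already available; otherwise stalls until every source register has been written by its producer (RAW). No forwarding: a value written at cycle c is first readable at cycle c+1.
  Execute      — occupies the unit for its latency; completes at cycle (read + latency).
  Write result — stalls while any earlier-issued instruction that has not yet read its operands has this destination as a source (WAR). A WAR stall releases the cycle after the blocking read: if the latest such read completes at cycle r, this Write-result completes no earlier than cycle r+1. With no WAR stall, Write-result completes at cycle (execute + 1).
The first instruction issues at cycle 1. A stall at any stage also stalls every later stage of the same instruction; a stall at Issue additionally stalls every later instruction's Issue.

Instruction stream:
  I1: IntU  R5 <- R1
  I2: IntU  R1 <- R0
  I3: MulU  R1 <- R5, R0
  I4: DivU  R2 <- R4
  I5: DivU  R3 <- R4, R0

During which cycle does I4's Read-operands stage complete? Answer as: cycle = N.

I1  is:1  ro:2  ex:3  wr:4
I2  is:5  ro:6  ex:7  wr:8  — struct: IntU busy until I1 writes@4
I3  is:9  ro:10  ex:13  wr:14  — WAW R1: wait I2 write@8
I4  is:10  ro:11  ex:18  wr:19
I5  is:20  ro:21  ex:28  wr:29  — struct: DivU busy until I4 writes@19

cycle = 11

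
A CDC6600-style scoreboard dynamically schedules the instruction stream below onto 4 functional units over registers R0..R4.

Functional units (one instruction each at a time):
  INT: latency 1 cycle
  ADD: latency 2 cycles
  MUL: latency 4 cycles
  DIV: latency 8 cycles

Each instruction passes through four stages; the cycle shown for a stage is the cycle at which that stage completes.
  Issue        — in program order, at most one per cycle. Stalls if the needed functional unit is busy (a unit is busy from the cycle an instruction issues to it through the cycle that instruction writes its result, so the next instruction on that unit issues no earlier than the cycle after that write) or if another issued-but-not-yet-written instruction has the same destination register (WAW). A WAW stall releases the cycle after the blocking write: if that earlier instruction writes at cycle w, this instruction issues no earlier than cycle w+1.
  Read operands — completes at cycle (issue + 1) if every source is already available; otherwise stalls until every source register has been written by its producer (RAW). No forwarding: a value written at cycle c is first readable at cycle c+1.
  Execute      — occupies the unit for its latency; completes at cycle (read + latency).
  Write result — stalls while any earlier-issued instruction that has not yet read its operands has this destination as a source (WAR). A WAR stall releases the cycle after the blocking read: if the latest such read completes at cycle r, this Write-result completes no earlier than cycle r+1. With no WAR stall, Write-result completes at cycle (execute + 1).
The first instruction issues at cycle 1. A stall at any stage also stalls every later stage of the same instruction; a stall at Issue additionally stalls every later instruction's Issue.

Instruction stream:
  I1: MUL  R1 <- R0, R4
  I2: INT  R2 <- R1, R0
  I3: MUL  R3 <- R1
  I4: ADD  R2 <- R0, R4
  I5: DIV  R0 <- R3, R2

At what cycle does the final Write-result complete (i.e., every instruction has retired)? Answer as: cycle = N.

cycle = 25

c1: I1→MUL
c2: I1 RO, I2→INT
c6: I1 EX
c7: I1 WR R1
c8: I2 RO, I3→MUL
c9: I2 EX, I3 RO
c10: I2 WR R2
c11: I4→ADD
c12: I4 RO, I5→DIV
c13: I3 EX
c14: I3 WR R3, I4 EX
c15: I4 WR R2
c16: I5 RO
c24: I5 EX
c25: I5 WR R0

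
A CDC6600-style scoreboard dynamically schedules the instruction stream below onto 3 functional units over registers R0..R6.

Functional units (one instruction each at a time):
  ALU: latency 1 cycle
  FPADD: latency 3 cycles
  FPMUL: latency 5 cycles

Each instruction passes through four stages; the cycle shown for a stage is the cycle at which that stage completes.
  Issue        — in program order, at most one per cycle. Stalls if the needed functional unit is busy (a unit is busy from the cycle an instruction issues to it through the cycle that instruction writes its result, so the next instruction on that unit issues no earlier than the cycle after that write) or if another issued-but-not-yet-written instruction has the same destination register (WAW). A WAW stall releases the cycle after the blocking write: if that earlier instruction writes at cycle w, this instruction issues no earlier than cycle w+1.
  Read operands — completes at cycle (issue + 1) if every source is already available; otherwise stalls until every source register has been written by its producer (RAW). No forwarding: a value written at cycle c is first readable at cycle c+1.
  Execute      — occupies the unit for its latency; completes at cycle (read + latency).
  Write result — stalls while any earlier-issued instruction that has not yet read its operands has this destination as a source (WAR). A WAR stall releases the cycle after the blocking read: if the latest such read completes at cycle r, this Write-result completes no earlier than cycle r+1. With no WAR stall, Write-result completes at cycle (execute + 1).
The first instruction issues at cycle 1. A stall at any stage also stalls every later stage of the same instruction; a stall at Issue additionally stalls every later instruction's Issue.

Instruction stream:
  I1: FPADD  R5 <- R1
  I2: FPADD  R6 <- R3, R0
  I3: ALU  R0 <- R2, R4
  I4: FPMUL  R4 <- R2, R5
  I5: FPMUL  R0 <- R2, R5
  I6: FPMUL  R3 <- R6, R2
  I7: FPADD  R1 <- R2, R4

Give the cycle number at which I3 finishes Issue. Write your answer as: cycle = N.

t=1  I1 issues→FPADD
t=2  I1 reads
t=5  I1 exec-done
t=6  I1 writes R5
t=7  I2 issues→FPADD
t=8  I2 reads · I3 issues→ALU
t=9  I3 reads · I4 issues→FPMUL
t=10  I3 exec-done · I4 reads
t=11  I2 exec-done · I3 writes R0
t=12  I2 writes R6
t=15  I4 exec-done
t=16  I4 writes R4
t=17  I5 issues→FPMUL
t=18  I5 reads
t=23  I5 exec-done
t=24  I5 writes R0
t=25  I6 issues→FPMUL
t=26  I6 reads · I7 issues→FPADD
t=27  I7 reads
t=30  I7 exec-done
t=31  I6 exec-done · I7 writes R1
t=32  I6 writes R3

cycle = 8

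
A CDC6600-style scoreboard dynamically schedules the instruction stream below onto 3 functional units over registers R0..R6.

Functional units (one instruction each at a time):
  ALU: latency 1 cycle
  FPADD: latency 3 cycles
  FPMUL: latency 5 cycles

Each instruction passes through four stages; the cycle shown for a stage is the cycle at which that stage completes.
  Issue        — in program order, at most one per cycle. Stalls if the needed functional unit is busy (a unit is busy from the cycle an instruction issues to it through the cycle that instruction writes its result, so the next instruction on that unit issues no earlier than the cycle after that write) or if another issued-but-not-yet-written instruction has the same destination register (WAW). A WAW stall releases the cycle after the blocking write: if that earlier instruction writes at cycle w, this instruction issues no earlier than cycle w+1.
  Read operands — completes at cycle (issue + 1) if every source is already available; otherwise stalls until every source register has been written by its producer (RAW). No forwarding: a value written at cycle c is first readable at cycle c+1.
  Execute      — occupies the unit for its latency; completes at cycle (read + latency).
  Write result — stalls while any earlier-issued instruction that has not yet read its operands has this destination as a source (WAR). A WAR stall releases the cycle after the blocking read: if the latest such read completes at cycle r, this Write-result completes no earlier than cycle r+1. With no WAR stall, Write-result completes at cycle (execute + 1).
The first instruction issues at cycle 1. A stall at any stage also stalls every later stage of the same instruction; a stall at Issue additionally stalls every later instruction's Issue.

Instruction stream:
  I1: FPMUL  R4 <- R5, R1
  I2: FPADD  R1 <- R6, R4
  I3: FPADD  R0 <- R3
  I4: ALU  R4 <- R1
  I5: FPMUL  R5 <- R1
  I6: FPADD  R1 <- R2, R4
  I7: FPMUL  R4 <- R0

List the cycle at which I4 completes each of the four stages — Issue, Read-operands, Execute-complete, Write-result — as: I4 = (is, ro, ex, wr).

c1: I1 issues→FPMUL
c2: I1 reads; I2 issues→FPADD
c7: I1 exec-done
c8: I1 writes R4
c9: I2 reads
c12: I2 exec-done
c13: I2 writes R1
c14: I3 issues→FPADD
c15: I3 reads; I4 issues→ALU
c16: I4 reads; I5 issues→FPMUL
c17: I4 exec-done; I5 reads
c18: I3 exec-done; I4 writes R4
c19: I3 writes R0
c20: I6 issues→FPADD
c21: I6 reads
c22: I5 exec-done
c23: I5 writes R5
c24: I6 exec-done; I7 issues→FPMUL
c25: I6 writes R1; I7 reads
c30: I7 exec-done
c31: I7 writes R4

I4 = (15, 16, 17, 18)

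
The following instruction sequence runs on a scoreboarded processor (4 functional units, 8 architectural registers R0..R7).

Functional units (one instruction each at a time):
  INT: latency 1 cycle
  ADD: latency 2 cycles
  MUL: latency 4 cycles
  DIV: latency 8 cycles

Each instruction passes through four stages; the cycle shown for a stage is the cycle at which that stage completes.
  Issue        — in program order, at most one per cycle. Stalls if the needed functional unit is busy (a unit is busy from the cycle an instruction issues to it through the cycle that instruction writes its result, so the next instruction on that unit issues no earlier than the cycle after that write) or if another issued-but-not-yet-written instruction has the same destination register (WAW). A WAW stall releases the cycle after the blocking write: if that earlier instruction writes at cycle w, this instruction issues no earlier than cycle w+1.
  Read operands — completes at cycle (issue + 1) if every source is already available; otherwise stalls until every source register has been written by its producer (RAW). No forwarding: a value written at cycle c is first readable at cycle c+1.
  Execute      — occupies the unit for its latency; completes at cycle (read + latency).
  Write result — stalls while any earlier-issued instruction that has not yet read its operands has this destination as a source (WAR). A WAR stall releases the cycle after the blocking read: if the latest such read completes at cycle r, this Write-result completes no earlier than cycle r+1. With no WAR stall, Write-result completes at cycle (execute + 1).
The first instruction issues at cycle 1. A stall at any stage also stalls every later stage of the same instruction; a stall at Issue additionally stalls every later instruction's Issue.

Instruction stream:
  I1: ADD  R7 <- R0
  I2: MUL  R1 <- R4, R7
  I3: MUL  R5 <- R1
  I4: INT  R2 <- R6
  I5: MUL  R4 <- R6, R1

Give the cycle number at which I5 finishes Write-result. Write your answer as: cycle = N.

cycle = 25

1) issue 1, read 2, done 4, write 5
2) issue 2, read 6, done 10, write 11  <RAW R7: wait I1 write@5>
3) issue 12, read 13, done 17, write 18  <struct: MUL busy until I2 writes@11>
4) issue 13, read 14, done 15, write 16
5) issue 19, read 20, done 24, write 25  <struct: MUL busy until I3 writes@18>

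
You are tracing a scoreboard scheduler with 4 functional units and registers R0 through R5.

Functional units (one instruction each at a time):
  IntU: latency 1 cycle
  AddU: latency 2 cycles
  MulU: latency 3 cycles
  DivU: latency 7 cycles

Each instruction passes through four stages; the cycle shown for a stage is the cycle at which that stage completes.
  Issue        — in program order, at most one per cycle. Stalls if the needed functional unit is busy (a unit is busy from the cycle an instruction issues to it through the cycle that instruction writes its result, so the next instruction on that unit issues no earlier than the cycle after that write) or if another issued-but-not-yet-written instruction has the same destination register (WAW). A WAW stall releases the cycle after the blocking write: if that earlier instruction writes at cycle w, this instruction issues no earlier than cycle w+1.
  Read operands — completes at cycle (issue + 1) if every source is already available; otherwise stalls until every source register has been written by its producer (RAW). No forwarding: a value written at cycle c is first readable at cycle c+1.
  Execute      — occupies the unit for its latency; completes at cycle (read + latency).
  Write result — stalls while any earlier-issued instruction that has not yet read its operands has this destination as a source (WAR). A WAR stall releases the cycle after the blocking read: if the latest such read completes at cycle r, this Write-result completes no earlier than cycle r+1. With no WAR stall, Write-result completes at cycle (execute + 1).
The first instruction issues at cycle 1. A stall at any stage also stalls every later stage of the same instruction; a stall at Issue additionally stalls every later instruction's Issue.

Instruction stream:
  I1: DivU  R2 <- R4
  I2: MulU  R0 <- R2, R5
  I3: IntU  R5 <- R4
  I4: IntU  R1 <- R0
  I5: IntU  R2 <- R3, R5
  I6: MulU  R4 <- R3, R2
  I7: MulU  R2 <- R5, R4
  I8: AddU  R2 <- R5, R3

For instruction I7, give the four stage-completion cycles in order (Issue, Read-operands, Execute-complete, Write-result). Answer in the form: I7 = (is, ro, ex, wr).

[1] I1 dispatched to DivU
[2] I1 operands ready, I2 dispatched to MulU
[3] I3 dispatched to IntU
[4] I3 operands ready
[5] I3 complete
[9] I1 complete
[10] R2←I1
[11] I2 operands ready
[12] R5←I3
[13] I4 dispatched to IntU
[14] I2 complete
[15] R0←I2
[16] I4 operands ready
[17] I4 complete
[18] R1←I4
[19] I5 dispatched to IntU
[20] I5 operands ready, I6 dispatched to MulU
[21] I5 complete
[22] R2←I5
[23] I6 operands ready
[26] I6 complete
[27] R4←I6
[28] I7 dispatched to MulU
[29] I7 operands ready
[32] I7 complete
[33] R2←I7
[34] I8 dispatched to AddU
[35] I8 operands ready
[37] I8 complete
[38] R2←I8

I7 = (28, 29, 32, 33)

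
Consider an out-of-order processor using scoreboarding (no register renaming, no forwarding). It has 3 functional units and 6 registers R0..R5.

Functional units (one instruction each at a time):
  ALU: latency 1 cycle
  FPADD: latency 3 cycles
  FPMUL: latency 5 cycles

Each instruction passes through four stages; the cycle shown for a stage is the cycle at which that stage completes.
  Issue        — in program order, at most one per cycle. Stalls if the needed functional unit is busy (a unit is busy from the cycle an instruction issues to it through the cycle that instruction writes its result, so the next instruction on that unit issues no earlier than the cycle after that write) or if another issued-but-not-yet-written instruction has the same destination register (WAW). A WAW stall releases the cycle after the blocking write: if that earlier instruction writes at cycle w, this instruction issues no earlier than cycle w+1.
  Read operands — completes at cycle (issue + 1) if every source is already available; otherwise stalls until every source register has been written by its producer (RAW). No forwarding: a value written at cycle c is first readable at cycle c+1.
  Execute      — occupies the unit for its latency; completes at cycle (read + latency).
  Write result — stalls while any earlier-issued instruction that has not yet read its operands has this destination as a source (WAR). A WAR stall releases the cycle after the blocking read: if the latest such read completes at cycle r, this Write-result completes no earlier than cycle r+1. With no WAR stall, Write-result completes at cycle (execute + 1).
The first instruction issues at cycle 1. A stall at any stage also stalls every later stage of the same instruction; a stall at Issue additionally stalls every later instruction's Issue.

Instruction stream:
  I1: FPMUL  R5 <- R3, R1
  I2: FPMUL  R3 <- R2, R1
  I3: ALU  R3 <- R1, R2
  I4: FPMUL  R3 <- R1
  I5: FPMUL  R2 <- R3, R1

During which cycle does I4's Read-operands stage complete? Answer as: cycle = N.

I1 -> (1, 2, 7, 8)
I2 -> (9, 10, 15, 16)  // struct: FPMUL busy until I1 writes@8
I3 -> (17, 18, 19, 20)  // WAW R3: wait I2 write@16
I4 -> (21, 22, 27, 28)  // WAW R3: wait I3 write@20
I5 -> (29, 30, 35, 36)  // struct: FPMUL busy until I4 writes@28

cycle = 22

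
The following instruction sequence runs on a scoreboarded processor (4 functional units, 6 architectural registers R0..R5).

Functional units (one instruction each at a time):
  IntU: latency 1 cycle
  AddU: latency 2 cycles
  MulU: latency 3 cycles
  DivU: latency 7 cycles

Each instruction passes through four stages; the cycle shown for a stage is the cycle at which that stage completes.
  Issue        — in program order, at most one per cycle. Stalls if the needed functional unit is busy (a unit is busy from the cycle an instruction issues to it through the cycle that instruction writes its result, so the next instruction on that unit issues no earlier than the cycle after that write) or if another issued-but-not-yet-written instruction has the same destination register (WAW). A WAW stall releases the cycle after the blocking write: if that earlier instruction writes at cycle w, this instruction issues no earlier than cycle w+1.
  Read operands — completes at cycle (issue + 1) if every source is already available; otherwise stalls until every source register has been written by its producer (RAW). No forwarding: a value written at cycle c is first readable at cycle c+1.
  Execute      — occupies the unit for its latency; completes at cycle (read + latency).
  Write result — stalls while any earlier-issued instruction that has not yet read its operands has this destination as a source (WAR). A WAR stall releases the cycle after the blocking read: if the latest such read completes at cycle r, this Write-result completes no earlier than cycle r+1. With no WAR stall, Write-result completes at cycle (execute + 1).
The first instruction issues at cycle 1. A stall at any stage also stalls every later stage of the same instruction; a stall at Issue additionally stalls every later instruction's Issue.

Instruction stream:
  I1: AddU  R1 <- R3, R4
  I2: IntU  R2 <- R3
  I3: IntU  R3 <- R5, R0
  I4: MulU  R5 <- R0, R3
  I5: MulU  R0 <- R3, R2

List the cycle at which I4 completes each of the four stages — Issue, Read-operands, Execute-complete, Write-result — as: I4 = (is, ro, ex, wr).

I4 = (7, 10, 13, 14)

[1] I1 issues→AddU
[2] I1 reads, I2 issues→IntU
[3] I2 reads
[4] I1 exec-done, I2 exec-done
[5] I1 writes R1, I2 writes R2
[6] I3 issues→IntU
[7] I3 reads, I4 issues→MulU
[8] I3 exec-done
[9] I3 writes R3
[10] I4 reads
[13] I4 exec-done
[14] I4 writes R5
[15] I5 issues→MulU
[16] I5 reads
[19] I5 exec-done
[20] I5 writes R0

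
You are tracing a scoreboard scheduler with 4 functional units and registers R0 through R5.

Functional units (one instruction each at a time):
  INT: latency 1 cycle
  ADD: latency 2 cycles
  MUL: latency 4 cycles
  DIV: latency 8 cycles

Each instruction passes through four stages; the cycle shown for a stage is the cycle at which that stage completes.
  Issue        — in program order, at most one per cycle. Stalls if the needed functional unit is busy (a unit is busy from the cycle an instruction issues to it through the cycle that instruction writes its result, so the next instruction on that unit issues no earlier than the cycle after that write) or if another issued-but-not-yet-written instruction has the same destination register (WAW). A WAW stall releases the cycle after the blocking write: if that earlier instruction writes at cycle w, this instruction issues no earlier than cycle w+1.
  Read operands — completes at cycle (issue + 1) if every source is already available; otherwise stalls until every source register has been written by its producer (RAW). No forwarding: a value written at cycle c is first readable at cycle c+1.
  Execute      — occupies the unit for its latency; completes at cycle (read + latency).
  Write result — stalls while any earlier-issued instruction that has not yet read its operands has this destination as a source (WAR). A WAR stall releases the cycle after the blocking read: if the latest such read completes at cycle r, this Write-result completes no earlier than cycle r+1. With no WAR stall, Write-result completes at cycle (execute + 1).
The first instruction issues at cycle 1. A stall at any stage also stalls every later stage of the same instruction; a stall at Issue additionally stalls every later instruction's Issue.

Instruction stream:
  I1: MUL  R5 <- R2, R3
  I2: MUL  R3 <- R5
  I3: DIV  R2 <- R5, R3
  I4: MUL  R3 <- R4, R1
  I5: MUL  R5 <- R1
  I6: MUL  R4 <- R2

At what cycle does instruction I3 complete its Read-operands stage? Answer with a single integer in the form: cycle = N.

cycle 1: I1→MUL
cycle 2: I1 RO
cycle 6: I1 EX
cycle 7: I1 WR R5
cycle 8: I2→MUL
cycle 9: I2 RO | I3→DIV
cycle 13: I2 EX
cycle 14: I2 WR R3
cycle 15: I3 RO | I4→MUL
cycle 16: I4 RO
cycle 20: I4 EX
cycle 21: I4 WR R3
cycle 22: I5→MUL
cycle 23: I3 EX | I5 RO
cycle 24: I3 WR R2
cycle 27: I5 EX
cycle 28: I5 WR R5
cycle 29: I6→MUL
cycle 30: I6 RO
cycle 34: I6 EX
cycle 35: I6 WR R4

cycle = 15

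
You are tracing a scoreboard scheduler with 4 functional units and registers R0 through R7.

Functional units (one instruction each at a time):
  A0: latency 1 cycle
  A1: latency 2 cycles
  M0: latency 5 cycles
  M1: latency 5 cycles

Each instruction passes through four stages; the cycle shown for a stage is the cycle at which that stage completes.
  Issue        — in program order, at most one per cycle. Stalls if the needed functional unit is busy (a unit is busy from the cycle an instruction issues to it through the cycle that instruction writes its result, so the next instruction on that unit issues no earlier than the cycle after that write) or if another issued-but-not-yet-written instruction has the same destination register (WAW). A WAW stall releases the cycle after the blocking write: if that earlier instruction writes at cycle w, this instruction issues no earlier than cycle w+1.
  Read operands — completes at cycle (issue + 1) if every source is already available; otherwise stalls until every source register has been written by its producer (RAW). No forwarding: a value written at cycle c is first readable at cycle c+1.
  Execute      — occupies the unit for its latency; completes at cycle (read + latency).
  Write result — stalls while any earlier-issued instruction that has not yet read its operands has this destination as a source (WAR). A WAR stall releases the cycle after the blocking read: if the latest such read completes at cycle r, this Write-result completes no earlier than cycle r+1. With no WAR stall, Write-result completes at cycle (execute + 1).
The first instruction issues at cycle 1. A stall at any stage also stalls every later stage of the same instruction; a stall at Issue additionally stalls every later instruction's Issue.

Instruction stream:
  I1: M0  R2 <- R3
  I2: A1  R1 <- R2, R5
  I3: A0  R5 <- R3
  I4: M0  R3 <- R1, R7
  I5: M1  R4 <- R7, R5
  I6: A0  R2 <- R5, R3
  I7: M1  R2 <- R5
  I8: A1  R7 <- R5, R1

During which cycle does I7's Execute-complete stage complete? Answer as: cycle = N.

cycle = 29

I1 -> (1, 2, 7, 8)
I2 -> (2, 9, 11, 12)  // RAW R2: wait I1 write@8
I3 -> (3, 4, 5, 10)  // WAR R5: wait I2 read@9
I4 -> (9, 13, 18, 19)  // struct: M0 busy until I1 writes@8, RAW R1: wait I2 write@12
I5 -> (10, 11, 16, 17)
I6 -> (11, 20, 21, 22)  // RAW R3: wait I4 write@19
I7 -> (23, 24, 29, 30)  // WAW R2: wait I6 write@22
I8 -> (24, 25, 27, 28)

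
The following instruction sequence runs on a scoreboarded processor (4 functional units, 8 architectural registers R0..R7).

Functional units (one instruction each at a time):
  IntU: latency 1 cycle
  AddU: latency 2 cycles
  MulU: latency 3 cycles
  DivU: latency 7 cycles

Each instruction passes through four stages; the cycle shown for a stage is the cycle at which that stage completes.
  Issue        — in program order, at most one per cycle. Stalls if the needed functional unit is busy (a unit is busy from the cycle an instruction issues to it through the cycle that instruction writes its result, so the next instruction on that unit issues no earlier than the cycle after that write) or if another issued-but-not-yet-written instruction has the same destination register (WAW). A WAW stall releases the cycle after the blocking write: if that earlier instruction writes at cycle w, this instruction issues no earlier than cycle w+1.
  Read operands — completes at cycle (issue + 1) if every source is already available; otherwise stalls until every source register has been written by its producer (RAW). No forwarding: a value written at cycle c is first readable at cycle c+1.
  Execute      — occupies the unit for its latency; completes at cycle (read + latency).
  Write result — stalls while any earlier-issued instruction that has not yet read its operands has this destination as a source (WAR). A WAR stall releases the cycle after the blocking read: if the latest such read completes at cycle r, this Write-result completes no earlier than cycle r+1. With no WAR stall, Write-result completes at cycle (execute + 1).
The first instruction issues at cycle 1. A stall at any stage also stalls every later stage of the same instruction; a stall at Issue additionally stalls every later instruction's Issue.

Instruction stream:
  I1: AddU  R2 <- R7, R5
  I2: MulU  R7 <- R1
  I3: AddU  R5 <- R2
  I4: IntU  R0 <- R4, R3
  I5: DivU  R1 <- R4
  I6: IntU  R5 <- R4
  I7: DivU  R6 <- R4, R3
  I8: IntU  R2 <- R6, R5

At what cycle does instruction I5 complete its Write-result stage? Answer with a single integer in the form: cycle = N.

[I1] 1/2/4/5
[I2] 2/3/6/7
[I3] 6/7/9/10  (struct: AddU busy until I1 writes@5)
[I4] 7/8/9/10
[I5] 8/9/16/17
[I6] 11/12/13/14  (struct: IntU busy until I4 writes@10)
[I7] 18/19/26/27  (struct: DivU busy until I5 writes@17)
[I8] 19/28/29/30  (RAW R6: wait I7 write@27)

cycle = 17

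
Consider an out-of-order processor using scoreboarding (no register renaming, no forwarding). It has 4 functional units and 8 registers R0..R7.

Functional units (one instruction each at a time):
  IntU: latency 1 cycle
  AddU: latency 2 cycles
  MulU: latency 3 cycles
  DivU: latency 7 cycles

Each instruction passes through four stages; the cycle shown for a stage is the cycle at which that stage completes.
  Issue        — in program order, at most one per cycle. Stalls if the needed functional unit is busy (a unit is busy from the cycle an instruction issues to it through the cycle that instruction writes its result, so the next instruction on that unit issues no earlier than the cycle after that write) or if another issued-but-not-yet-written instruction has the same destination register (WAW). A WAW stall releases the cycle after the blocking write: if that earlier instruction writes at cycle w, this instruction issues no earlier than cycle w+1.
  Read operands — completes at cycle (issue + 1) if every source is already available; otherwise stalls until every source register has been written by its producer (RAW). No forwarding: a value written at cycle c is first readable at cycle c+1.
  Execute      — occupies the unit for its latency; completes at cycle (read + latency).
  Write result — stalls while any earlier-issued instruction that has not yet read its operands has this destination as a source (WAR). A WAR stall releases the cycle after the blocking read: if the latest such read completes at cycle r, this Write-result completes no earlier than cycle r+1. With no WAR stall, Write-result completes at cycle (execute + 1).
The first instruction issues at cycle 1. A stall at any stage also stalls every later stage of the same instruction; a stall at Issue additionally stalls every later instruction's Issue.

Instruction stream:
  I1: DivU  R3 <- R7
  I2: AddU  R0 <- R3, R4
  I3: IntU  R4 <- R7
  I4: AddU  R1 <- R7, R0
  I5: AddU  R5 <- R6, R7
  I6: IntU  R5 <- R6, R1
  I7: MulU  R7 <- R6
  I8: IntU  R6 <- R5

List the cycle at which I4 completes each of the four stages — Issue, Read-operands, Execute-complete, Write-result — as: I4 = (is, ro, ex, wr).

I1: IS=1 RO=2 EX=9 WR=10
I2: IS=2 RO=11 EX=13 WR=14  [RAW R3: wait I1 write@10]
I3: IS=3 RO=4 EX=5 WR=12  [WAR R4: wait I2 read@11]
I4: IS=15 RO=16 EX=18 WR=19  [struct: AddU busy until I2 writes@14]
I5: IS=20 RO=21 EX=23 WR=24  [struct: AddU busy until I4 writes@19]
I6: IS=25 RO=26 EX=27 WR=28  [WAW R5: wait I5 write@24]
I7: IS=26 RO=27 EX=30 WR=31
I8: IS=29 RO=30 EX=31 WR=32  [struct: IntU busy until I6 writes@28]

I4 = (15, 16, 18, 19)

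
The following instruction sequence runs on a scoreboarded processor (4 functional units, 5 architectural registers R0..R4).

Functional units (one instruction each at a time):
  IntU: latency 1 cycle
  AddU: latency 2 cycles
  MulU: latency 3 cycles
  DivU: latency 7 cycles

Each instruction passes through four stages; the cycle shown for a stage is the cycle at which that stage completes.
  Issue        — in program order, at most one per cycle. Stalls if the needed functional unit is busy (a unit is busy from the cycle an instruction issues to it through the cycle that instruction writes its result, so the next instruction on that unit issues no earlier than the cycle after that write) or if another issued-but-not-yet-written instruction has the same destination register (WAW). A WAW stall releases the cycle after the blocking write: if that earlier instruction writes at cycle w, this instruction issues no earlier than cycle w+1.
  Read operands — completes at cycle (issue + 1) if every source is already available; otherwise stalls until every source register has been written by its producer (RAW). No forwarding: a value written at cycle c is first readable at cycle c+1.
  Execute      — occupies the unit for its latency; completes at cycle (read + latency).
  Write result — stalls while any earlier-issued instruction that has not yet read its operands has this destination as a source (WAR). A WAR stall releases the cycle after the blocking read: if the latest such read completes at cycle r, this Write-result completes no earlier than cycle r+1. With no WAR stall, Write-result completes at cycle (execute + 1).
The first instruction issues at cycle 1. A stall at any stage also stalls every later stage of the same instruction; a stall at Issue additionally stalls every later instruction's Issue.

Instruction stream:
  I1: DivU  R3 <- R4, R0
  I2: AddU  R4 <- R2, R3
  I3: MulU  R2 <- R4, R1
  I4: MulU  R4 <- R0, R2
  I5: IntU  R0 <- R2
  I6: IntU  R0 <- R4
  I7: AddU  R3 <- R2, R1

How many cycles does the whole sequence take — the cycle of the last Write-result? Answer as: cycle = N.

cycle = 30

[1] issue I1 (DivU)
[2] I1 read-ops; issue I2 (AddU)
[3] issue I3 (MulU)
[9] I1 finished on DivU
[10] I1→R3
[11] I2 read-ops
[13] I2 finished on AddU
[14] I2→R4
[15] I3 read-ops
[18] I3 finished on MulU
[19] I3→R2
[20] issue I4 (MulU)
[21] I4 read-ops; issue I5 (IntU)
[22] I5 read-ops
[23] I5 finished on IntU
[24] I4 finished on MulU; I5→R0
[25] I4→R4; issue I6 (IntU)
[26] I6 read-ops; issue I7 (AddU)
[27] I6 finished on IntU; I7 read-ops
[28] I6→R0
[29] I7 finished on AddU
[30] I7→R3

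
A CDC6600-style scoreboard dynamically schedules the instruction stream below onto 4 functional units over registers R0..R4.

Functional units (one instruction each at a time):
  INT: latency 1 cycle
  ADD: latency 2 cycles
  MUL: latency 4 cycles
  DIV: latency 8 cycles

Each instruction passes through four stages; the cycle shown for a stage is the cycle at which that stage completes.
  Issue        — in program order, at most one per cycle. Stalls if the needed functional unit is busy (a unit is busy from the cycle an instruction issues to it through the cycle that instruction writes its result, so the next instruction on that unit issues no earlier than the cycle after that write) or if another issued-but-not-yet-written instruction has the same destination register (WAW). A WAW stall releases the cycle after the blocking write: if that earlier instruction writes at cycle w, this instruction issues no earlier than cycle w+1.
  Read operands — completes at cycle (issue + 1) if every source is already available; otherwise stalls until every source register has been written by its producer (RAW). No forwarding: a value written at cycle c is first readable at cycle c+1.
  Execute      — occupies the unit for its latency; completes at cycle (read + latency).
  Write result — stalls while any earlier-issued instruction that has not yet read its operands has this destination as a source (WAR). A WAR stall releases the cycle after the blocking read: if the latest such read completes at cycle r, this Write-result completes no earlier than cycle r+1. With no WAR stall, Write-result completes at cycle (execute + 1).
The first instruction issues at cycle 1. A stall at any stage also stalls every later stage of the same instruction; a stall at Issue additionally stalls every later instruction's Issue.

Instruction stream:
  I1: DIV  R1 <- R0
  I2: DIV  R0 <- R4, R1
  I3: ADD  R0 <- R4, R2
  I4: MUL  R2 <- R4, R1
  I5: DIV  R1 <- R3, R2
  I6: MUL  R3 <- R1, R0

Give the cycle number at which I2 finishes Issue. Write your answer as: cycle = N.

cycle = 12

1) issue 1, read 2, done 10, write 11
2) issue 12, read 13, done 21, write 22  <struct: DIV busy until I1 writes@11>
3) issue 23, read 24, done 26, write 27  <WAW R0: wait I2 write@22>
4) issue 24, read 25, done 29, write 30
5) issue 25, read 31, done 39, write 40  <RAW R2: wait I4 write@30>
6) issue 31, read 41, done 45, write 46  <struct: MUL busy until I4 writes@30 / RAW R1: wait I5 write@40>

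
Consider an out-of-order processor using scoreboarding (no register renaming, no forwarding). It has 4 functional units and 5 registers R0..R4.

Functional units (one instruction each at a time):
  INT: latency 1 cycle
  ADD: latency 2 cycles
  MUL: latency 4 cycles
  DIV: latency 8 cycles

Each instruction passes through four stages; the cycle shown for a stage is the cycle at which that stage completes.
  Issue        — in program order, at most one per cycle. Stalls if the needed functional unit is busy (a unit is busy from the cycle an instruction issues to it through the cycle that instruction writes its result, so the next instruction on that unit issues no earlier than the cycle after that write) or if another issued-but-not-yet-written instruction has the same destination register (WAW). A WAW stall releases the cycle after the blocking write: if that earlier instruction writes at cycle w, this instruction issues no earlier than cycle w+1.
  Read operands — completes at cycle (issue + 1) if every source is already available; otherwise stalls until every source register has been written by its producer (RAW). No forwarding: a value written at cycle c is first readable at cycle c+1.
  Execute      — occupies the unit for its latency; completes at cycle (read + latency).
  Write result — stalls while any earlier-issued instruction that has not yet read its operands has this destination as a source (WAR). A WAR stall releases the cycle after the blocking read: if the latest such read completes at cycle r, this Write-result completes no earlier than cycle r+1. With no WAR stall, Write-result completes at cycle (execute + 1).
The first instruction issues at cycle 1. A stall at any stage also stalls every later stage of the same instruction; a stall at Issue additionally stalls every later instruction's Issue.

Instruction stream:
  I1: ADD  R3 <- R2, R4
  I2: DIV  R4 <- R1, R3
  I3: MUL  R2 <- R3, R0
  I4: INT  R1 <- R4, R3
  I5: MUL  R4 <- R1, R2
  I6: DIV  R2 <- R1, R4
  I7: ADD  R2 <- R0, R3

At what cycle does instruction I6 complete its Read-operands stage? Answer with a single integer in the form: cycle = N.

cycle = 25

t=1  I1 issues→ADD
t=2  I1 reads | I2 issues→DIV
t=3  I3 issues→MUL
t=4  I1 exec-done | I4 issues→INT
t=5  I1 writes R3
t=6  I2 reads | I3 reads
t=10  I3 exec-done
t=11  I3 writes R2
t=14  I2 exec-done
t=15  I2 writes R4
t=16  I4 reads | I5 issues→MUL
t=17  I4 exec-done | I6 issues→DIV
t=18  I4 writes R1
t=19  I5 reads
t=23  I5 exec-done
t=24  I5 writes R4
t=25  I6 reads
t=33  I6 exec-done
t=34  I6 writes R2
t=35  I7 issues→ADD
t=36  I7 reads
t=38  I7 exec-done
t=39  I7 writes R2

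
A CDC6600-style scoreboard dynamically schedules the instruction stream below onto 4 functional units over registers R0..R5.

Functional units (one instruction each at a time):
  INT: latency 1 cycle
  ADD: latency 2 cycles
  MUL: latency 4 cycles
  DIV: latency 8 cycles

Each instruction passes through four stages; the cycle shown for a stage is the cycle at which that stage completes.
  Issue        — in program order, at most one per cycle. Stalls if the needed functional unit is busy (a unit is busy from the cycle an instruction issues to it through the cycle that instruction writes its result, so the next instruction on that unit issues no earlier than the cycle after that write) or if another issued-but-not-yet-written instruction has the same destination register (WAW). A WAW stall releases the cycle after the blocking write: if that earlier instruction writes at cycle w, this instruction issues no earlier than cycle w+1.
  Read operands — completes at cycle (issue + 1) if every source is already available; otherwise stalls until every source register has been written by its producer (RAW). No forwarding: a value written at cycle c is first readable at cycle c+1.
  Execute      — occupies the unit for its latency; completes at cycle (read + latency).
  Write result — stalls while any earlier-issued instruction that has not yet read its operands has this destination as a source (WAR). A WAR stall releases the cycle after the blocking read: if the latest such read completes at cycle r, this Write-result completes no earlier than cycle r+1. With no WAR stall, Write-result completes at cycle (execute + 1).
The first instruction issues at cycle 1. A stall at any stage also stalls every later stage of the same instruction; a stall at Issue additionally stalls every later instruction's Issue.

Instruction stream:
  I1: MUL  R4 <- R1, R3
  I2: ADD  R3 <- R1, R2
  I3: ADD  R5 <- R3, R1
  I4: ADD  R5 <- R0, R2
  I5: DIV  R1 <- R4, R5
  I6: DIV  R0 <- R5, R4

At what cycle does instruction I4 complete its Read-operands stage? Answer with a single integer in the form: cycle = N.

[I1] 1/2/6/7
[I2] 2/3/5/6
[I3] 7/8/10/11  (struct: ADD busy until I2 writes@6)
[I4] 12/13/15/16  (struct: ADD busy until I3 writes@11)
[I5] 13/17/25/26  (RAW R5: wait I4 write@16)
[I6] 27/28/36/37  (struct: DIV busy until I5 writes@26)

cycle = 13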